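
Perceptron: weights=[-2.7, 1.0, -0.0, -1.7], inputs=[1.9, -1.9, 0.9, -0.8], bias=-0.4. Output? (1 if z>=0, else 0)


z = w . x + b
= -2.7*1.9 + 1.0*-1.9 + -0.0*0.9 + -1.7*-0.8 + -0.4
= -5.13 + -1.9 + -0.0 + 1.36 + -0.4
= -5.67 + -0.4
= -6.07
Since z = -6.07 < 0, output = 0

0


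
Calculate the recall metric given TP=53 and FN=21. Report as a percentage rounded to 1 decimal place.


Recall = TP / (TP + FN) * 100
= 53 / (53 + 21)
= 53 / 74
= 0.7162
= 71.6%

71.6


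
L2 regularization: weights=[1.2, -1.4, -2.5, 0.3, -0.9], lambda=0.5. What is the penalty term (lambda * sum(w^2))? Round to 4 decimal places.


Squaring each weight:
1.2^2 = 1.44
(-1.4)^2 = 1.96
(-2.5)^2 = 6.25
0.3^2 = 0.09
(-0.9)^2 = 0.81
Sum of squares = 10.55
Penalty = 0.5 * 10.55 = 5.2750

5.2750


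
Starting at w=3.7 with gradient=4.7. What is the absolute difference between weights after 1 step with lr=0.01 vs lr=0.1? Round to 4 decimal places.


With lr=0.01: w_new = 3.7 - 0.01 * 4.7 = 3.653
With lr=0.1: w_new = 3.7 - 0.1 * 4.7 = 3.23
Absolute difference = |3.653 - 3.23|
= 0.4230

0.4230


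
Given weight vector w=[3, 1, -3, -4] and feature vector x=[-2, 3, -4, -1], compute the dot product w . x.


Element-wise products:
3 * -2 = -6
1 * 3 = 3
-3 * -4 = 12
-4 * -1 = 4
Sum = -6 + 3 + 12 + 4
= 13

13


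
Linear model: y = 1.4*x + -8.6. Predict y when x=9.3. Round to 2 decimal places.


y = 1.4 * 9.3 + (-8.6)
= 13.02 + (-8.6)
= 4.42

4.42


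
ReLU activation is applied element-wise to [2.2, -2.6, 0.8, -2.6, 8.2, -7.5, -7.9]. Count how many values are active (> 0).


ReLU(x) = max(0, x) for each element:
ReLU(2.2) = 2.2
ReLU(-2.6) = 0
ReLU(0.8) = 0.8
ReLU(-2.6) = 0
ReLU(8.2) = 8.2
ReLU(-7.5) = 0
ReLU(-7.9) = 0
Active neurons (>0): 3

3


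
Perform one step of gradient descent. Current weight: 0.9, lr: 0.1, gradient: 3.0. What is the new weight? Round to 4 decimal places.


w_new = w_old - lr * gradient
= 0.9 - 0.1 * 3.0
= 0.9 - (0.3)
= 0.6000

0.6000


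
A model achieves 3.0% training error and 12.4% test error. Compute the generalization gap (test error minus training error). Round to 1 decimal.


Generalization gap = test_error - train_error
= 12.4 - 3.0
= 9.4%
A moderate gap.

9.4


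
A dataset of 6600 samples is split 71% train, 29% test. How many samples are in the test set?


Train samples = 6600 * 71% = 4686
Test samples = 6600 - 4686
= 1914

1914


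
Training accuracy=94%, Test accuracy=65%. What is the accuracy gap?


Gap = train_accuracy - test_accuracy
= 94 - 65
= 29%
This large gap strongly indicates overfitting.

29


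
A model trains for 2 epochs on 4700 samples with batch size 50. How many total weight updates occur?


Iterations per epoch = 4700 / 50 = 94
Total updates = iterations_per_epoch * epochs
= 94 * 2
= 188

188


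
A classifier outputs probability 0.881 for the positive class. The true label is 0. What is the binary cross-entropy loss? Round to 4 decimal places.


For y=0: Loss = -log(1-p)
= -log(1 - 0.881)
= -log(0.119)
= -(-2.1286)
= 2.1286

2.1286


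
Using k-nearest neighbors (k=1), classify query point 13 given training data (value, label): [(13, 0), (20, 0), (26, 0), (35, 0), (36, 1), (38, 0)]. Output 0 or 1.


Distances from query 13:
Point 13 (class 0): distance = 0
K=1 nearest neighbors: classes = [0]
Votes for class 1: 0 / 1
Majority vote => class 0

0


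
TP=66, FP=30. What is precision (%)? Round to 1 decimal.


Precision = TP / (TP + FP) * 100
= 66 / (66 + 30)
= 66 / 96
= 0.6875
= 68.8%

68.8


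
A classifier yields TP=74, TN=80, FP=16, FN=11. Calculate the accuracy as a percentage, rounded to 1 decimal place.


Accuracy = (TP + TN) / (TP + TN + FP + FN) * 100
= (74 + 80) / (74 + 80 + 16 + 11)
= 154 / 181
= 0.8508
= 85.1%

85.1


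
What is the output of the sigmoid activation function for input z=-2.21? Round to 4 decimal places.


sigmoid(z) = 1 / (1 + exp(-z))
exp(-(-2.21)) = exp(2.21) = 9.1157
1 + 9.1157 = 10.1157
1 / 10.1157 = 0.0989

0.0989


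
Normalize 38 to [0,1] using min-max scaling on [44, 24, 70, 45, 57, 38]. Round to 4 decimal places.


Min = 24, Max = 70
Range = 70 - 24 = 46
Scaled = (x - min) / (max - min)
= (38 - 24) / 46
= 14 / 46
= 0.3043

0.3043


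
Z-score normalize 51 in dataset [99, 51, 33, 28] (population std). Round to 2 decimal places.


Mean = (99 + 51 + 33 + 28) / 4 = 52.75
Variance = sum((x_i - mean)^2) / n = 786.1875
Std = sqrt(786.1875) = 28.039
Z = (x - mean) / std
= (51 - 52.75) / 28.039
= -1.75 / 28.039
= -0.06

-0.06


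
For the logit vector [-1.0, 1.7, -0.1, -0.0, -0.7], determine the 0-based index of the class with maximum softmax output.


Softmax is a monotonic transformation, so it preserves the argmax.
We need to find the index of the maximum logit.
Index 0: -1.0
Index 1: 1.7
Index 2: -0.1
Index 3: -0.0
Index 4: -0.7
Maximum logit = 1.7 at index 1

1


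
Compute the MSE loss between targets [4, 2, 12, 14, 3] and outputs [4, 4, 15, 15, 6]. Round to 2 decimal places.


Differences: [0, -2, -3, -1, -3]
Squared errors: [0, 4, 9, 1, 9]
Sum of squared errors = 23
MSE = 23 / 5 = 4.60

4.60


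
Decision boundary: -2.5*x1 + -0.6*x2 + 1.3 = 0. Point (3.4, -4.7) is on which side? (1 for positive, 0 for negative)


Compute -2.5 * 3.4 + -0.6 * -4.7 + 1.3
= -8.5 + 2.82 + 1.3
= -4.38
Since -4.38 < 0, the point is on the negative side.

0


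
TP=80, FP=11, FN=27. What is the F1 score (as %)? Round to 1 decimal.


Precision = TP / (TP + FP) = 80 / 91 = 0.8791
Recall = TP / (TP + FN) = 80 / 107 = 0.7477
F1 = 2 * P * R / (P + R)
= 2 * 0.8791 * 0.7477 / (0.8791 + 0.7477)
= 1.3146 / 1.6268
= 0.8081
As percentage: 80.8%

80.8


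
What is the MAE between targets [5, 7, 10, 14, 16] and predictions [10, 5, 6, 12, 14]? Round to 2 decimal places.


Absolute errors: [5, 2, 4, 2, 2]
Sum of absolute errors = 15
MAE = 15 / 5 = 3.00

3.00


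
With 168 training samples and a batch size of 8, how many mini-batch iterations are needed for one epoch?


Iterations per epoch = dataset_size / batch_size
= 168 / 8
= 21

21


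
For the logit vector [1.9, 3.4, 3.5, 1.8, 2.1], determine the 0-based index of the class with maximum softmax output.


Softmax is a monotonic transformation, so it preserves the argmax.
We need to find the index of the maximum logit.
Index 0: 1.9
Index 1: 3.4
Index 2: 3.5
Index 3: 1.8
Index 4: 2.1
Maximum logit = 3.5 at index 2

2


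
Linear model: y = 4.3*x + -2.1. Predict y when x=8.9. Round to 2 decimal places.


y = 4.3 * 8.9 + (-2.1)
= 38.27 + (-2.1)
= 36.17

36.17


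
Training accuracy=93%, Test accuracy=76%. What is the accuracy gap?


Gap = train_accuracy - test_accuracy
= 93 - 76
= 17%
This gap suggests the model is overfitting.

17


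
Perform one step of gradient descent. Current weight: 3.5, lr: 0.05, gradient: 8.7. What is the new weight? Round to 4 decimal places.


w_new = w_old - lr * gradient
= 3.5 - 0.05 * 8.7
= 3.5 - (0.435)
= 3.0650

3.0650


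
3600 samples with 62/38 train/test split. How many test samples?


Train samples = 3600 * 62% = 2232
Test samples = 3600 - 2232
= 1368

1368


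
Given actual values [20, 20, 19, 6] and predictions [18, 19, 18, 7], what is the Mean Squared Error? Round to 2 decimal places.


Differences: [2, 1, 1, -1]
Squared errors: [4, 1, 1, 1]
Sum of squared errors = 7
MSE = 7 / 4 = 1.75

1.75


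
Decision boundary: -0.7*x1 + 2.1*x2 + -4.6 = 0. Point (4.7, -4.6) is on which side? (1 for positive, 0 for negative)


Compute -0.7 * 4.7 + 2.1 * -4.6 + -4.6
= -3.29 + -9.66 + -4.6
= -17.55
Since -17.55 < 0, the point is on the negative side.

0


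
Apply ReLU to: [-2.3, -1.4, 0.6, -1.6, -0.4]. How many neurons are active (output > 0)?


ReLU(x) = max(0, x) for each element:
ReLU(-2.3) = 0
ReLU(-1.4) = 0
ReLU(0.6) = 0.6
ReLU(-1.6) = 0
ReLU(-0.4) = 0
Active neurons (>0): 1

1


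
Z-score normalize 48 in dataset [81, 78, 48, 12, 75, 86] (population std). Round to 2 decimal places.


Mean = (81 + 78 + 48 + 12 + 75 + 86) / 6 = 63.3333
Variance = sum((x_i - mean)^2) / n = 674.5556
Std = sqrt(674.5556) = 25.9722
Z = (x - mean) / std
= (48 - 63.3333) / 25.9722
= -15.3333 / 25.9722
= -0.59

-0.59


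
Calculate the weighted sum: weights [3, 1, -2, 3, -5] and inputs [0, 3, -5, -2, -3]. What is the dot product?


Element-wise products:
3 * 0 = 0
1 * 3 = 3
-2 * -5 = 10
3 * -2 = -6
-5 * -3 = 15
Sum = 0 + 3 + 10 + -6 + 15
= 22

22


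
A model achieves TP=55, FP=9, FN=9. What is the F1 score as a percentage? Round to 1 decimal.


Precision = TP / (TP + FP) = 55 / 64 = 0.8594
Recall = TP / (TP + FN) = 55 / 64 = 0.8594
F1 = 2 * P * R / (P + R)
= 2 * 0.8594 * 0.8594 / (0.8594 + 0.8594)
= 1.4771 / 1.7188
= 0.8594
As percentage: 85.9%

85.9


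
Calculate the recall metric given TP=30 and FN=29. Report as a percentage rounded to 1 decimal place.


Recall = TP / (TP + FN) * 100
= 30 / (30 + 29)
= 30 / 59
= 0.5085
= 50.8%

50.8


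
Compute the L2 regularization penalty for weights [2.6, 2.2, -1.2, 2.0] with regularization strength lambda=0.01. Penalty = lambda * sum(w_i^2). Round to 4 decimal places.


Squaring each weight:
2.6^2 = 6.76
2.2^2 = 4.84
(-1.2)^2 = 1.44
2.0^2 = 4.0
Sum of squares = 17.04
Penalty = 0.01 * 17.04 = 0.1704

0.1704


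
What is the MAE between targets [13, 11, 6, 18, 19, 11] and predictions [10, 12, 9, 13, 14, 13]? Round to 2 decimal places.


Absolute errors: [3, 1, 3, 5, 5, 2]
Sum of absolute errors = 19
MAE = 19 / 6 = 3.17

3.17


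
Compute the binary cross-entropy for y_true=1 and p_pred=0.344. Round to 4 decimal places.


For y=1: Loss = -log(p)
= -log(0.344)
= -(-1.0671)
= 1.0671

1.0671


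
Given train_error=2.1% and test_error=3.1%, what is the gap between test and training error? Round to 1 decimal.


Generalization gap = test_error - train_error
= 3.1 - 2.1
= 1.0%
A small gap suggests good generalization.

1.0


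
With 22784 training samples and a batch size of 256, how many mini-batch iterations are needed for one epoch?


Iterations per epoch = dataset_size / batch_size
= 22784 / 256
= 89

89


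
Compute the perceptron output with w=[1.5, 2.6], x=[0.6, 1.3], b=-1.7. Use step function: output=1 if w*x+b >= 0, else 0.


z = w . x + b
= 1.5*0.6 + 2.6*1.3 + -1.7
= 0.9 + 3.38 + -1.7
= 4.28 + -1.7
= 2.58
Since z = 2.58 >= 0, output = 1

1


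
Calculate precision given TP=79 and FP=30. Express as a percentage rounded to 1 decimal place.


Precision = TP / (TP + FP) * 100
= 79 / (79 + 30)
= 79 / 109
= 0.7248
= 72.5%

72.5


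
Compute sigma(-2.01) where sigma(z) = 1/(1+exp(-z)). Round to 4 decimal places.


sigmoid(z) = 1 / (1 + exp(-z))
exp(-(-2.01)) = exp(2.01) = 7.4633
1 + 7.4633 = 8.4633
1 / 8.4633 = 0.1182

0.1182


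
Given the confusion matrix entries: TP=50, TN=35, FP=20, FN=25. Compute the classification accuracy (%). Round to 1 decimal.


Accuracy = (TP + TN) / (TP + TN + FP + FN) * 100
= (50 + 35) / (50 + 35 + 20 + 25)
= 85 / 130
= 0.6538
= 65.4%

65.4


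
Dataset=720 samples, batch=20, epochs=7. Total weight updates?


Iterations per epoch = 720 / 20 = 36
Total updates = iterations_per_epoch * epochs
= 36 * 7
= 252

252


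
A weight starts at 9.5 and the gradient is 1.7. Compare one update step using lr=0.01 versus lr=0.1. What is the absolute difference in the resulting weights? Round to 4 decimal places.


With lr=0.01: w_new = 9.5 - 0.01 * 1.7 = 9.483
With lr=0.1: w_new = 9.5 - 0.1 * 1.7 = 9.33
Absolute difference = |9.483 - 9.33|
= 0.1530

0.1530


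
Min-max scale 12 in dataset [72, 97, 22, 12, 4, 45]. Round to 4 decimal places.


Min = 4, Max = 97
Range = 97 - 4 = 93
Scaled = (x - min) / (max - min)
= (12 - 4) / 93
= 8 / 93
= 0.0860

0.0860


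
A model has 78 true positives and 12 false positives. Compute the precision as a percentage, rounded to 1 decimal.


Precision = TP / (TP + FP) * 100
= 78 / (78 + 12)
= 78 / 90
= 0.8667
= 86.7%

86.7


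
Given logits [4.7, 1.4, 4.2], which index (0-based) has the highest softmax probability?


Softmax is a monotonic transformation, so it preserves the argmax.
We need to find the index of the maximum logit.
Index 0: 4.7
Index 1: 1.4
Index 2: 4.2
Maximum logit = 4.7 at index 0

0


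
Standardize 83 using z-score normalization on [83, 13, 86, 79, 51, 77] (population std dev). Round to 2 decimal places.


Mean = (83 + 13 + 86 + 79 + 51 + 77) / 6 = 64.8333
Variance = sum((x_i - mean)^2) / n = 667.4722
Std = sqrt(667.4722) = 25.8355
Z = (x - mean) / std
= (83 - 64.8333) / 25.8355
= 18.1667 / 25.8355
= 0.70

0.70


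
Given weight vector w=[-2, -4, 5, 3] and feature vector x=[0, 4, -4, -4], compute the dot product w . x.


Element-wise products:
-2 * 0 = 0
-4 * 4 = -16
5 * -4 = -20
3 * -4 = -12
Sum = 0 + -16 + -20 + -12
= -48

-48


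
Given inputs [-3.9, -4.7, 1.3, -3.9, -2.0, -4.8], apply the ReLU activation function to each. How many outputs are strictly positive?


ReLU(x) = max(0, x) for each element:
ReLU(-3.9) = 0
ReLU(-4.7) = 0
ReLU(1.3) = 1.3
ReLU(-3.9) = 0
ReLU(-2.0) = 0
ReLU(-4.8) = 0
Active neurons (>0): 1

1


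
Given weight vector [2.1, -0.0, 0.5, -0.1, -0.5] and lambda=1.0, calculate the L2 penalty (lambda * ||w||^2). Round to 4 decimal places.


Squaring each weight:
2.1^2 = 4.41
(-0.0)^2 = 0.0
0.5^2 = 0.25
(-0.1)^2 = 0.01
(-0.5)^2 = 0.25
Sum of squares = 4.92
Penalty = 1.0 * 4.92 = 4.9200

4.9200


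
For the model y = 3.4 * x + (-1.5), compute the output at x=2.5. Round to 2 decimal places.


y = 3.4 * 2.5 + (-1.5)
= 8.5 + (-1.5)
= 7.00

7.00


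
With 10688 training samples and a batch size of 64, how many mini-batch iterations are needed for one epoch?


Iterations per epoch = dataset_size / batch_size
= 10688 / 64
= 167

167


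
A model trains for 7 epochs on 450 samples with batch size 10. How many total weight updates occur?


Iterations per epoch = 450 / 10 = 45
Total updates = iterations_per_epoch * epochs
= 45 * 7
= 315

315


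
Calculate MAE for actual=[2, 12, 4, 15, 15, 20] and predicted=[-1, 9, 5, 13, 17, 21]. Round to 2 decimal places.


Absolute errors: [3, 3, 1, 2, 2, 1]
Sum of absolute errors = 12
MAE = 12 / 6 = 2.00

2.00


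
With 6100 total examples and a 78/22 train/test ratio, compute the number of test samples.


Train samples = 6100 * 78% = 4758
Test samples = 6100 - 4758
= 1342

1342


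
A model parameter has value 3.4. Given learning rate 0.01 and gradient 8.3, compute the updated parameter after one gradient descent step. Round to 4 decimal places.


w_new = w_old - lr * gradient
= 3.4 - 0.01 * 8.3
= 3.4 - (0.083)
= 3.3170

3.3170


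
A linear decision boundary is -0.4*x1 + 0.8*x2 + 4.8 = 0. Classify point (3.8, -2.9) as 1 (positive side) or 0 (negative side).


Compute -0.4 * 3.8 + 0.8 * -2.9 + 4.8
= -1.52 + -2.32 + 4.8
= 0.96
Since 0.96 >= 0, the point is on the positive side.

1


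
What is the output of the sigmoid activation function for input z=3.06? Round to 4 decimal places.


sigmoid(z) = 1 / (1 + exp(-z))
exp(-(3.06)) = exp(-3.06) = 0.0469
1 + 0.0469 = 1.0469
1 / 1.0469 = 0.9552

0.9552


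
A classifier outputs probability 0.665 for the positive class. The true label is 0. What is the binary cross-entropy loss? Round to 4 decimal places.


For y=0: Loss = -log(1-p)
= -log(1 - 0.665)
= -log(0.335)
= -(-1.0936)
= 1.0936

1.0936


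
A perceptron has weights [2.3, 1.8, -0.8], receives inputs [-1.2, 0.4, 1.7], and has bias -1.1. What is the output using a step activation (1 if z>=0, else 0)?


z = w . x + b
= 2.3*-1.2 + 1.8*0.4 + -0.8*1.7 + -1.1
= -2.76 + 0.72 + -1.36 + -1.1
= -3.4 + -1.1
= -4.5
Since z = -4.5 < 0, output = 0

0


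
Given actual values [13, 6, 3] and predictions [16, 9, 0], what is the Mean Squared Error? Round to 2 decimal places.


Differences: [-3, -3, 3]
Squared errors: [9, 9, 9]
Sum of squared errors = 27
MSE = 27 / 3 = 9.00

9.00


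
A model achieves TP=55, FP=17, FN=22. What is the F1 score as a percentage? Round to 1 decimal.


Precision = TP / (TP + FP) = 55 / 72 = 0.7639
Recall = TP / (TP + FN) = 55 / 77 = 0.7143
F1 = 2 * P * R / (P + R)
= 2 * 0.7639 * 0.7143 / (0.7639 + 0.7143)
= 1.0913 / 1.4782
= 0.7383
As percentage: 73.8%

73.8


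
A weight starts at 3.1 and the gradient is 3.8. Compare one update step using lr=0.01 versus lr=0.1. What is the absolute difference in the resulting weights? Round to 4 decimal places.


With lr=0.01: w_new = 3.1 - 0.01 * 3.8 = 3.062
With lr=0.1: w_new = 3.1 - 0.1 * 3.8 = 2.72
Absolute difference = |3.062 - 2.72|
= 0.3420

0.3420


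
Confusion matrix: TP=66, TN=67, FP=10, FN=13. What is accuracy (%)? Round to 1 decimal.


Accuracy = (TP + TN) / (TP + TN + FP + FN) * 100
= (66 + 67) / (66 + 67 + 10 + 13)
= 133 / 156
= 0.8526
= 85.3%

85.3


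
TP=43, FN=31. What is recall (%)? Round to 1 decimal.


Recall = TP / (TP + FN) * 100
= 43 / (43 + 31)
= 43 / 74
= 0.5811
= 58.1%

58.1


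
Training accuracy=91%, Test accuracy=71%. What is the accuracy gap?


Gap = train_accuracy - test_accuracy
= 91 - 71
= 20%
This gap suggests the model is overfitting.

20


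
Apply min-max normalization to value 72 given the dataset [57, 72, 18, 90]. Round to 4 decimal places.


Min = 18, Max = 90
Range = 90 - 18 = 72
Scaled = (x - min) / (max - min)
= (72 - 18) / 72
= 54 / 72
= 0.7500

0.7500


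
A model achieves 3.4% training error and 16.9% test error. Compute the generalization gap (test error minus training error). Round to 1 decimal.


Generalization gap = test_error - train_error
= 16.9 - 3.4
= 13.5%
A large gap suggests overfitting.

13.5


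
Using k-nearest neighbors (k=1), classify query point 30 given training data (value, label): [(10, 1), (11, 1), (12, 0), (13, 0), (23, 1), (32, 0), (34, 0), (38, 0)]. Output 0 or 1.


Distances from query 30:
Point 32 (class 0): distance = 2
K=1 nearest neighbors: classes = [0]
Votes for class 1: 0 / 1
Majority vote => class 0

0


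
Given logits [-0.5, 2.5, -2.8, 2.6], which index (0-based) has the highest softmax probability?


Softmax is a monotonic transformation, so it preserves the argmax.
We need to find the index of the maximum logit.
Index 0: -0.5
Index 1: 2.5
Index 2: -2.8
Index 3: 2.6
Maximum logit = 2.6 at index 3

3


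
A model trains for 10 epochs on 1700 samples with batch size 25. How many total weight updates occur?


Iterations per epoch = 1700 / 25 = 68
Total updates = iterations_per_epoch * epochs
= 68 * 10
= 680

680


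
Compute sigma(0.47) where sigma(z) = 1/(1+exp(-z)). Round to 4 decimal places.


sigmoid(z) = 1 / (1 + exp(-z))
exp(-(0.47)) = exp(-0.47) = 0.625
1 + 0.625 = 1.625
1 / 1.625 = 0.6154

0.6154


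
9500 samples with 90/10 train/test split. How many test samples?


Train samples = 9500 * 90% = 8550
Test samples = 9500 - 8550
= 950

950


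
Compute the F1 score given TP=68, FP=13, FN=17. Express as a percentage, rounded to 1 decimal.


Precision = TP / (TP + FP) = 68 / 81 = 0.8395
Recall = TP / (TP + FN) = 68 / 85 = 0.8
F1 = 2 * P * R / (P + R)
= 2 * 0.8395 * 0.8 / (0.8395 + 0.8)
= 1.3432 / 1.6395
= 0.8193
As percentage: 81.9%

81.9


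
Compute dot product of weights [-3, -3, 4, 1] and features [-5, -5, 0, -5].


Element-wise products:
-3 * -5 = 15
-3 * -5 = 15
4 * 0 = 0
1 * -5 = -5
Sum = 15 + 15 + 0 + -5
= 25

25


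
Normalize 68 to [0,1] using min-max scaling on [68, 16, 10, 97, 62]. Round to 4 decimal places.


Min = 10, Max = 97
Range = 97 - 10 = 87
Scaled = (x - min) / (max - min)
= (68 - 10) / 87
= 58 / 87
= 0.6667

0.6667


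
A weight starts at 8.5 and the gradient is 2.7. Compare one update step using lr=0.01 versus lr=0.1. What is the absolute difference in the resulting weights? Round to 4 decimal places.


With lr=0.01: w_new = 8.5 - 0.01 * 2.7 = 8.473
With lr=0.1: w_new = 8.5 - 0.1 * 2.7 = 8.23
Absolute difference = |8.473 - 8.23|
= 0.2430

0.2430


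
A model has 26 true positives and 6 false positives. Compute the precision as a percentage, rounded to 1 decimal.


Precision = TP / (TP + FP) * 100
= 26 / (26 + 6)
= 26 / 32
= 0.8125
= 81.3%

81.3


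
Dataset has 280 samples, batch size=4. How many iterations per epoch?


Iterations per epoch = dataset_size / batch_size
= 280 / 4
= 70

70


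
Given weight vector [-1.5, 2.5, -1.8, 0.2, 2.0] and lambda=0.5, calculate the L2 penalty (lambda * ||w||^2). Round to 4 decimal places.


Squaring each weight:
(-1.5)^2 = 2.25
2.5^2 = 6.25
(-1.8)^2 = 3.24
0.2^2 = 0.04
2.0^2 = 4.0
Sum of squares = 15.78
Penalty = 0.5 * 15.78 = 7.8900

7.8900


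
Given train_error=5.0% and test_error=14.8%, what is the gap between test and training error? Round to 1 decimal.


Generalization gap = test_error - train_error
= 14.8 - 5.0
= 9.8%
A moderate gap.

9.8


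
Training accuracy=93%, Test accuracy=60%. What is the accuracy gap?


Gap = train_accuracy - test_accuracy
= 93 - 60
= 33%
This large gap strongly indicates overfitting.

33


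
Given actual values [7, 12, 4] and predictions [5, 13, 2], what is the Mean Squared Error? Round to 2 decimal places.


Differences: [2, -1, 2]
Squared errors: [4, 1, 4]
Sum of squared errors = 9
MSE = 9 / 3 = 3.00

3.00


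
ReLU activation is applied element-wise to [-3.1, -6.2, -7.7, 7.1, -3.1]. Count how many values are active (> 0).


ReLU(x) = max(0, x) for each element:
ReLU(-3.1) = 0
ReLU(-6.2) = 0
ReLU(-7.7) = 0
ReLU(7.1) = 7.1
ReLU(-3.1) = 0
Active neurons (>0): 1

1


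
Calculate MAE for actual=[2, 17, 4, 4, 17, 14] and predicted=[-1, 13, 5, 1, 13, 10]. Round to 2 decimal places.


Absolute errors: [3, 4, 1, 3, 4, 4]
Sum of absolute errors = 19
MAE = 19 / 6 = 3.17

3.17


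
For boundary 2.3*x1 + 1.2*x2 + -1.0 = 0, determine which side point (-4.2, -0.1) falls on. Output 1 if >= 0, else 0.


Compute 2.3 * -4.2 + 1.2 * -0.1 + -1.0
= -9.66 + -0.12 + -1.0
= -10.78
Since -10.78 < 0, the point is on the negative side.

0


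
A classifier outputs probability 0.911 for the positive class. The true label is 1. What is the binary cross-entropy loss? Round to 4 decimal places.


For y=1: Loss = -log(p)
= -log(0.911)
= -(-0.0932)
= 0.0932

0.0932


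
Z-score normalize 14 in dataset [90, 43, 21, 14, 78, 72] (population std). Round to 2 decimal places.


Mean = (90 + 43 + 21 + 14 + 78 + 72) / 6 = 53.0
Variance = sum((x_i - mean)^2) / n = 833.3333
Std = sqrt(833.3333) = 28.8675
Z = (x - mean) / std
= (14 - 53.0) / 28.8675
= -39.0 / 28.8675
= -1.35

-1.35


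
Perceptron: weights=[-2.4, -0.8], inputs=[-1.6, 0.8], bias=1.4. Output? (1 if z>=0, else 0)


z = w . x + b
= -2.4*-1.6 + -0.8*0.8 + 1.4
= 3.84 + -0.64 + 1.4
= 3.2 + 1.4
= 4.6
Since z = 4.6 >= 0, output = 1

1


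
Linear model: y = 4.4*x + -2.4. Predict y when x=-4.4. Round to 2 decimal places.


y = 4.4 * -4.4 + (-2.4)
= -19.36 + (-2.4)
= -21.76

-21.76


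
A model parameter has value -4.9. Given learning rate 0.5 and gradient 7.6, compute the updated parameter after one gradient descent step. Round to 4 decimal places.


w_new = w_old - lr * gradient
= -4.9 - 0.5 * 7.6
= -4.9 - (3.8)
= -8.7000

-8.7000


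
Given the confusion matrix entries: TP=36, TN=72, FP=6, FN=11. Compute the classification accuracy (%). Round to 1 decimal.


Accuracy = (TP + TN) / (TP + TN + FP + FN) * 100
= (36 + 72) / (36 + 72 + 6 + 11)
= 108 / 125
= 0.864
= 86.4%

86.4


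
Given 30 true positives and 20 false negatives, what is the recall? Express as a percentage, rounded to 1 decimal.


Recall = TP / (TP + FN) * 100
= 30 / (30 + 20)
= 30 / 50
= 0.6
= 60.0%

60.0


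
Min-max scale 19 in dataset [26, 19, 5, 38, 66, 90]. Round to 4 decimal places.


Min = 5, Max = 90
Range = 90 - 5 = 85
Scaled = (x - min) / (max - min)
= (19 - 5) / 85
= 14 / 85
= 0.1647

0.1647


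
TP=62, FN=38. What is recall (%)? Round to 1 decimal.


Recall = TP / (TP + FN) * 100
= 62 / (62 + 38)
= 62 / 100
= 0.62
= 62.0%

62.0


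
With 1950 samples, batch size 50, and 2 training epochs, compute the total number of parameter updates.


Iterations per epoch = 1950 / 50 = 39
Total updates = iterations_per_epoch * epochs
= 39 * 2
= 78

78


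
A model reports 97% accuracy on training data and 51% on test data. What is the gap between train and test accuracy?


Gap = train_accuracy - test_accuracy
= 97 - 51
= 46%
This large gap strongly indicates overfitting.

46


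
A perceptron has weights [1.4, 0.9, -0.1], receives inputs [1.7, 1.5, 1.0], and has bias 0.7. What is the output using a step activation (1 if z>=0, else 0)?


z = w . x + b
= 1.4*1.7 + 0.9*1.5 + -0.1*1.0 + 0.7
= 2.38 + 1.35 + -0.1 + 0.7
= 3.63 + 0.7
= 4.33
Since z = 4.33 >= 0, output = 1

1


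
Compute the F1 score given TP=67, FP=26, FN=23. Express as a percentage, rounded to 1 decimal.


Precision = TP / (TP + FP) = 67 / 93 = 0.7204
Recall = TP / (TP + FN) = 67 / 90 = 0.7444
F1 = 2 * P * R / (P + R)
= 2 * 0.7204 * 0.7444 / (0.7204 + 0.7444)
= 1.0726 / 1.4649
= 0.7322
As percentage: 73.2%

73.2


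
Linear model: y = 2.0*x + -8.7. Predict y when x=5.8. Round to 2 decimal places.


y = 2.0 * 5.8 + (-8.7)
= 11.6 + (-8.7)
= 2.90

2.90


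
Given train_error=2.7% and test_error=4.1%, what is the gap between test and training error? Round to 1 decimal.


Generalization gap = test_error - train_error
= 4.1 - 2.7
= 1.4%
A small gap suggests good generalization.

1.4


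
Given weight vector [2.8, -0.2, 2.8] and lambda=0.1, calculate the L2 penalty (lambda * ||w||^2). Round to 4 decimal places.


Squaring each weight:
2.8^2 = 7.84
(-0.2)^2 = 0.04
2.8^2 = 7.84
Sum of squares = 15.72
Penalty = 0.1 * 15.72 = 1.5720

1.5720


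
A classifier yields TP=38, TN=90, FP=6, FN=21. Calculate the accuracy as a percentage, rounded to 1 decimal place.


Accuracy = (TP + TN) / (TP + TN + FP + FN) * 100
= (38 + 90) / (38 + 90 + 6 + 21)
= 128 / 155
= 0.8258
= 82.6%

82.6


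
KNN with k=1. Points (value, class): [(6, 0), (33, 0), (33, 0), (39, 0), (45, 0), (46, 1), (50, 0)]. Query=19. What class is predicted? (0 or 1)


Distances from query 19:
Point 6 (class 0): distance = 13
K=1 nearest neighbors: classes = [0]
Votes for class 1: 0 / 1
Majority vote => class 0

0


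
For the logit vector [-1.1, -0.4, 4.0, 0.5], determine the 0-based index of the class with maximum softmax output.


Softmax is a monotonic transformation, so it preserves the argmax.
We need to find the index of the maximum logit.
Index 0: -1.1
Index 1: -0.4
Index 2: 4.0
Index 3: 0.5
Maximum logit = 4.0 at index 2

2


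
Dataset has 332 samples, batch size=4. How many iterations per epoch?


Iterations per epoch = dataset_size / batch_size
= 332 / 4
= 83

83


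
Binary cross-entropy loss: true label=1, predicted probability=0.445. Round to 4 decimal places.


For y=1: Loss = -log(p)
= -log(0.445)
= -(-0.8097)
= 0.8097

0.8097


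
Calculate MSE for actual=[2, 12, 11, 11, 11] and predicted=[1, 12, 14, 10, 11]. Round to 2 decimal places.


Differences: [1, 0, -3, 1, 0]
Squared errors: [1, 0, 9, 1, 0]
Sum of squared errors = 11
MSE = 11 / 5 = 2.20

2.20


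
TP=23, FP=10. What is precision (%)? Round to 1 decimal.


Precision = TP / (TP + FP) * 100
= 23 / (23 + 10)
= 23 / 33
= 0.697
= 69.7%

69.7


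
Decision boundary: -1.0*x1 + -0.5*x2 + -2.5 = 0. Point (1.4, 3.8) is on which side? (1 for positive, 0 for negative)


Compute -1.0 * 1.4 + -0.5 * 3.8 + -2.5
= -1.4 + -1.9 + -2.5
= -5.8
Since -5.8 < 0, the point is on the negative side.

0


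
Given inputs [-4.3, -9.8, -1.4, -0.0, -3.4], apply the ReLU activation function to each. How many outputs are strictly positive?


ReLU(x) = max(0, x) for each element:
ReLU(-4.3) = 0
ReLU(-9.8) = 0
ReLU(-1.4) = 0
ReLU(-0.0) = 0
ReLU(-3.4) = 0
Active neurons (>0): 0

0


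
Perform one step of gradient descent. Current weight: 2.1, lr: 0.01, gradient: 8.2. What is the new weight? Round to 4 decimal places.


w_new = w_old - lr * gradient
= 2.1 - 0.01 * 8.2
= 2.1 - (0.082)
= 2.0180

2.0180


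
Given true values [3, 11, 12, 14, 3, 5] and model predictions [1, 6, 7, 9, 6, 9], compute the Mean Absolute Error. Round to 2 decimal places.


Absolute errors: [2, 5, 5, 5, 3, 4]
Sum of absolute errors = 24
MAE = 24 / 6 = 4.00

4.00


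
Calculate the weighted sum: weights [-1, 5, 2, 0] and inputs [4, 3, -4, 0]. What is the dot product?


Element-wise products:
-1 * 4 = -4
5 * 3 = 15
2 * -4 = -8
0 * 0 = 0
Sum = -4 + 15 + -8 + 0
= 3

3


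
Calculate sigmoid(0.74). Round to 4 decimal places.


sigmoid(z) = 1 / (1 + exp(-z))
exp(-(0.74)) = exp(-0.74) = 0.4771
1 + 0.4771 = 1.4771
1 / 1.4771 = 0.6770

0.6770


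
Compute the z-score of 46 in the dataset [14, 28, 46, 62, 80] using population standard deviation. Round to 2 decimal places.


Mean = (14 + 28 + 46 + 62 + 80) / 5 = 46.0
Variance = sum((x_i - mean)^2) / n = 552.0
Std = sqrt(552.0) = 23.4947
Z = (x - mean) / std
= (46 - 46.0) / 23.4947
= 0.0 / 23.4947
= 0.00

0.00


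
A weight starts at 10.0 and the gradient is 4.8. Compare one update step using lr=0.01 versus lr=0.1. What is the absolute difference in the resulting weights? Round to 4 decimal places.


With lr=0.01: w_new = 10.0 - 0.01 * 4.8 = 9.952
With lr=0.1: w_new = 10.0 - 0.1 * 4.8 = 9.52
Absolute difference = |9.952 - 9.52|
= 0.4320

0.4320


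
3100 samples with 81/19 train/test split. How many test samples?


Train samples = 3100 * 81% = 2511
Test samples = 3100 - 2511
= 589

589


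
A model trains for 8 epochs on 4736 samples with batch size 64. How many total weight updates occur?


Iterations per epoch = 4736 / 64 = 74
Total updates = iterations_per_epoch * epochs
= 74 * 8
= 592

592


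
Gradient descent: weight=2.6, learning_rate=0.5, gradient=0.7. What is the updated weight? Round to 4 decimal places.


w_new = w_old - lr * gradient
= 2.6 - 0.5 * 0.7
= 2.6 - (0.35)
= 2.2500

2.2500


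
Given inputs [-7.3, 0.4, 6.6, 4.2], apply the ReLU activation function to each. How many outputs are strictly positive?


ReLU(x) = max(0, x) for each element:
ReLU(-7.3) = 0
ReLU(0.4) = 0.4
ReLU(6.6) = 6.6
ReLU(4.2) = 4.2
Active neurons (>0): 3

3


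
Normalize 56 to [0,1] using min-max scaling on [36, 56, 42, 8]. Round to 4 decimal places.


Min = 8, Max = 56
Range = 56 - 8 = 48
Scaled = (x - min) / (max - min)
= (56 - 8) / 48
= 48 / 48
= 1.0000

1.0000


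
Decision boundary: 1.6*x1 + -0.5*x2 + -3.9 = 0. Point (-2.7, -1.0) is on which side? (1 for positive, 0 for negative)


Compute 1.6 * -2.7 + -0.5 * -1.0 + -3.9
= -4.32 + 0.5 + -3.9
= -7.72
Since -7.72 < 0, the point is on the negative side.

0


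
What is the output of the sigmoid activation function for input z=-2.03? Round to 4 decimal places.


sigmoid(z) = 1 / (1 + exp(-z))
exp(-(-2.03)) = exp(2.03) = 7.6141
1 + 7.6141 = 8.6141
1 / 8.6141 = 0.1161

0.1161


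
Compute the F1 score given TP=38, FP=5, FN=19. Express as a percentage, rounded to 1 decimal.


Precision = TP / (TP + FP) = 38 / 43 = 0.8837
Recall = TP / (TP + FN) = 38 / 57 = 0.6667
F1 = 2 * P * R / (P + R)
= 2 * 0.8837 * 0.6667 / (0.8837 + 0.6667)
= 1.1783 / 1.5504
= 0.76
As percentage: 76.0%

76.0


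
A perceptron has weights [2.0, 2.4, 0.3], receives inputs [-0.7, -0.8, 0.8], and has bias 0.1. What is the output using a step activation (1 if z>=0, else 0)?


z = w . x + b
= 2.0*-0.7 + 2.4*-0.8 + 0.3*0.8 + 0.1
= -1.4 + -1.92 + 0.24 + 0.1
= -3.08 + 0.1
= -2.98
Since z = -2.98 < 0, output = 0

0


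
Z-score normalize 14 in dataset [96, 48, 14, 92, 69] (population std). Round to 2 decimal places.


Mean = (96 + 48 + 14 + 92 + 69) / 5 = 63.8
Variance = sum((x_i - mean)^2) / n = 917.76
Std = sqrt(917.76) = 30.2946
Z = (x - mean) / std
= (14 - 63.8) / 30.2946
= -49.8 / 30.2946
= -1.64

-1.64


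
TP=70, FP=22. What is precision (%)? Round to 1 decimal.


Precision = TP / (TP + FP) * 100
= 70 / (70 + 22)
= 70 / 92
= 0.7609
= 76.1%

76.1


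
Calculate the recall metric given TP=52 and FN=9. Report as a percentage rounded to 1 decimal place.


Recall = TP / (TP + FN) * 100
= 52 / (52 + 9)
= 52 / 61
= 0.8525
= 85.2%

85.2


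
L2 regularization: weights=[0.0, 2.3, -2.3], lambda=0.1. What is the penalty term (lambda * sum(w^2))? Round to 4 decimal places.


Squaring each weight:
0.0^2 = 0.0
2.3^2 = 5.29
(-2.3)^2 = 5.29
Sum of squares = 10.58
Penalty = 0.1 * 10.58 = 1.0580

1.0580


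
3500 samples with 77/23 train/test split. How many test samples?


Train samples = 3500 * 77% = 2695
Test samples = 3500 - 2695
= 805

805


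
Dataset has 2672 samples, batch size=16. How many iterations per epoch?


Iterations per epoch = dataset_size / batch_size
= 2672 / 16
= 167

167


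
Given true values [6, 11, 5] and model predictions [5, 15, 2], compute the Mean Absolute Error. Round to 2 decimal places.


Absolute errors: [1, 4, 3]
Sum of absolute errors = 8
MAE = 8 / 3 = 2.67

2.67


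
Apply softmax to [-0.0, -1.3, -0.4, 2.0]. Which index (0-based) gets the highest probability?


Softmax is a monotonic transformation, so it preserves the argmax.
We need to find the index of the maximum logit.
Index 0: -0.0
Index 1: -1.3
Index 2: -0.4
Index 3: 2.0
Maximum logit = 2.0 at index 3

3


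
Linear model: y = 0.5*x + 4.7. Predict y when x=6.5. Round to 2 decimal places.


y = 0.5 * 6.5 + (4.7)
= 3.25 + (4.7)
= 7.95

7.95


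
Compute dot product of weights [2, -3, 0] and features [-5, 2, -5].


Element-wise products:
2 * -5 = -10
-3 * 2 = -6
0 * -5 = 0
Sum = -10 + -6 + 0
= -16

-16


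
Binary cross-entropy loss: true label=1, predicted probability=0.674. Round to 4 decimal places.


For y=1: Loss = -log(p)
= -log(0.674)
= -(-0.3945)
= 0.3945

0.3945


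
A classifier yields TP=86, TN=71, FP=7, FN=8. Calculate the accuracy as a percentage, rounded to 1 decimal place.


Accuracy = (TP + TN) / (TP + TN + FP + FN) * 100
= (86 + 71) / (86 + 71 + 7 + 8)
= 157 / 172
= 0.9128
= 91.3%

91.3


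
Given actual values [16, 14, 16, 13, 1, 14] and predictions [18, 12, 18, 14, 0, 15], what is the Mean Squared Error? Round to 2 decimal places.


Differences: [-2, 2, -2, -1, 1, -1]
Squared errors: [4, 4, 4, 1, 1, 1]
Sum of squared errors = 15
MSE = 15 / 6 = 2.50

2.50


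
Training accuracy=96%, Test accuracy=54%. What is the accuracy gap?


Gap = train_accuracy - test_accuracy
= 96 - 54
= 42%
This large gap strongly indicates overfitting.

42


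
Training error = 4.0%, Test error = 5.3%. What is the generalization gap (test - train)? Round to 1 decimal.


Generalization gap = test_error - train_error
= 5.3 - 4.0
= 1.3%
A small gap suggests good generalization.

1.3


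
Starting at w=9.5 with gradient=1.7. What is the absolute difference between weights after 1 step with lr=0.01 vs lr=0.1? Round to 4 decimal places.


With lr=0.01: w_new = 9.5 - 0.01 * 1.7 = 9.483
With lr=0.1: w_new = 9.5 - 0.1 * 1.7 = 9.33
Absolute difference = |9.483 - 9.33|
= 0.1530

0.1530


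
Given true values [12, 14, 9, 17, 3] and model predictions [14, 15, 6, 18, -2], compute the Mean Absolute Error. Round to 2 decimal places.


Absolute errors: [2, 1, 3, 1, 5]
Sum of absolute errors = 12
MAE = 12 / 5 = 2.40

2.40


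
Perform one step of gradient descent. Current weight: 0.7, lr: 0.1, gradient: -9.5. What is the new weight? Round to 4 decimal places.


w_new = w_old - lr * gradient
= 0.7 - 0.1 * -9.5
= 0.7 - (-0.95)
= 1.6500

1.6500


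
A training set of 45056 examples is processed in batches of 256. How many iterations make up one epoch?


Iterations per epoch = dataset_size / batch_size
= 45056 / 256
= 176

176


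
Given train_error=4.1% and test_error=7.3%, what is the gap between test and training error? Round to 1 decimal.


Generalization gap = test_error - train_error
= 7.3 - 4.1
= 3.2%
A moderate gap.

3.2


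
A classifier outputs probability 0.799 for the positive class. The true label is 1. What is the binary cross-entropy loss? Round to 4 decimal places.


For y=1: Loss = -log(p)
= -log(0.799)
= -(-0.2244)
= 0.2244

0.2244


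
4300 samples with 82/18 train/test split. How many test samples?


Train samples = 4300 * 82% = 3526
Test samples = 4300 - 3526
= 774

774


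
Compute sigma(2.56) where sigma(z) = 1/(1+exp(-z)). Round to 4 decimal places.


sigmoid(z) = 1 / (1 + exp(-z))
exp(-(2.56)) = exp(-2.56) = 0.0773
1 + 0.0773 = 1.0773
1 / 1.0773 = 0.9282

0.9282


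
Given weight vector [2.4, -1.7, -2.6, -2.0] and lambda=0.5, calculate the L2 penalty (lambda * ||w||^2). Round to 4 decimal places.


Squaring each weight:
2.4^2 = 5.76
(-1.7)^2 = 2.89
(-2.6)^2 = 6.76
(-2.0)^2 = 4.0
Sum of squares = 19.41
Penalty = 0.5 * 19.41 = 9.7050

9.7050


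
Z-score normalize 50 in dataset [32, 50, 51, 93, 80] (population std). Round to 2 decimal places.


Mean = (32 + 50 + 51 + 93 + 80) / 5 = 61.2
Variance = sum((x_i - mean)^2) / n = 489.36
Std = sqrt(489.36) = 22.1215
Z = (x - mean) / std
= (50 - 61.2) / 22.1215
= -11.2 / 22.1215
= -0.51

-0.51


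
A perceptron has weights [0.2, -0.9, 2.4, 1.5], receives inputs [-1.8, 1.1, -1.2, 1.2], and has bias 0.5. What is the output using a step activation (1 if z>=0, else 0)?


z = w . x + b
= 0.2*-1.8 + -0.9*1.1 + 2.4*-1.2 + 1.5*1.2 + 0.5
= -0.36 + -0.99 + -2.88 + 1.8 + 0.5
= -2.43 + 0.5
= -1.93
Since z = -1.93 < 0, output = 0

0


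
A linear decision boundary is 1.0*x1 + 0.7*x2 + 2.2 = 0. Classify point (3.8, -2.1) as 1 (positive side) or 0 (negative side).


Compute 1.0 * 3.8 + 0.7 * -2.1 + 2.2
= 3.8 + -1.47 + 2.2
= 4.53
Since 4.53 >= 0, the point is on the positive side.

1


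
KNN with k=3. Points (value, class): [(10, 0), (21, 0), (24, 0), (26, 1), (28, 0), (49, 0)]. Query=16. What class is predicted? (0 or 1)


Distances from query 16:
Point 21 (class 0): distance = 5
Point 10 (class 0): distance = 6
Point 24 (class 0): distance = 8
K=3 nearest neighbors: classes = [0, 0, 0]
Votes for class 1: 0 / 3
Majority vote => class 0

0


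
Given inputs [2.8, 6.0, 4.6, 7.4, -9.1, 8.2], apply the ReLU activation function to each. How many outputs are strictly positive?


ReLU(x) = max(0, x) for each element:
ReLU(2.8) = 2.8
ReLU(6.0) = 6.0
ReLU(4.6) = 4.6
ReLU(7.4) = 7.4
ReLU(-9.1) = 0
ReLU(8.2) = 8.2
Active neurons (>0): 5

5


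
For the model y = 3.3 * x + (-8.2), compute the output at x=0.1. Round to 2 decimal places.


y = 3.3 * 0.1 + (-8.2)
= 0.33 + (-8.2)
= -7.87

-7.87


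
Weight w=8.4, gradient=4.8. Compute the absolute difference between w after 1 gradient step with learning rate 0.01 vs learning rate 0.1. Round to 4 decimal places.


With lr=0.01: w_new = 8.4 - 0.01 * 4.8 = 8.352
With lr=0.1: w_new = 8.4 - 0.1 * 4.8 = 7.92
Absolute difference = |8.352 - 7.92|
= 0.4320

0.4320


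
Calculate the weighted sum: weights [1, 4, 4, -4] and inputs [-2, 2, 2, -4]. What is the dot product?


Element-wise products:
1 * -2 = -2
4 * 2 = 8
4 * 2 = 8
-4 * -4 = 16
Sum = -2 + 8 + 8 + 16
= 30

30


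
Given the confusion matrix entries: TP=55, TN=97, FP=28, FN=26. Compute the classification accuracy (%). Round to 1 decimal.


Accuracy = (TP + TN) / (TP + TN + FP + FN) * 100
= (55 + 97) / (55 + 97 + 28 + 26)
= 152 / 206
= 0.7379
= 73.8%

73.8


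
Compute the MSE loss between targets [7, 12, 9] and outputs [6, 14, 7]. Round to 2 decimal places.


Differences: [1, -2, 2]
Squared errors: [1, 4, 4]
Sum of squared errors = 9
MSE = 9 / 3 = 3.00

3.00


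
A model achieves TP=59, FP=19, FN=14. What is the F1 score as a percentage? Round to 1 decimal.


Precision = TP / (TP + FP) = 59 / 78 = 0.7564
Recall = TP / (TP + FN) = 59 / 73 = 0.8082
F1 = 2 * P * R / (P + R)
= 2 * 0.7564 * 0.8082 / (0.7564 + 0.8082)
= 1.2227 / 1.5646
= 0.7815
As percentage: 78.1%

78.1
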